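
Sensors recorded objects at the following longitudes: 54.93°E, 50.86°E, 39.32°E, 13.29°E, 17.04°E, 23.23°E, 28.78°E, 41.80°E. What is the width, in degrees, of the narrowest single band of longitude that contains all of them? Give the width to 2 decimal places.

Sort the longitudes: +13.29°, +17.04°, +23.23°, +28.78°, +39.32°, +41.80°, +50.86°, +54.93°.
Eastward gaps between consecutive values (wrapping around): 3.75°, 6.19°, 5.55°, 10.54°, 2.48°, 9.06°, 4.07°, 318.36°.
Largest gap = 318.36° ⇒ minimal covering band is its complement: 360° − 318.36° = 41.64°.
Band runs from +13.29° eastward to +54.93°.

41.64°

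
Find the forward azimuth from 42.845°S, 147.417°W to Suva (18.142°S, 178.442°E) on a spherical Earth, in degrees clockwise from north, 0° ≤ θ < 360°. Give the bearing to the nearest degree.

300°

Δλ = 178.442 − -147.417 = 325.859°; wrapped into (−180°, 180°]: -34.141°.
θ = atan2( sin Δλ · cos φ₂ , cos φ₁ · sin φ₂ − sin φ₁ · cos φ₂ · cos Δλ )
  = atan2(-0.53333, 0.30655) = -60.111° → normalised to [0°, 360°): 299.889°.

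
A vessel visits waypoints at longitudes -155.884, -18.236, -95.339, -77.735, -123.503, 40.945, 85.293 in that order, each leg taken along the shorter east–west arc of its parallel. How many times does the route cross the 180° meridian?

0

Leg 1: -155.884° → -18.236°, shortest Δλ = 137.648° (east) — does not cross 180°.
Leg 2: -18.236° → -95.339°, shortest Δλ = -77.103° (west) — does not cross 180°.
Leg 3: -95.339° → -77.735°, shortest Δλ = 17.604° (east) — does not cross 180°.
Leg 4: -77.735° → -123.503°, shortest Δλ = -45.768° (west) — does not cross 180°.
Leg 5: -123.503° → +40.945°, shortest Δλ = 164.448° (east) — does not cross 180°.
Leg 6: +40.945° → +85.293°, shortest Δλ = 44.348° (east) — does not cross 180°.
Total crossings: 0.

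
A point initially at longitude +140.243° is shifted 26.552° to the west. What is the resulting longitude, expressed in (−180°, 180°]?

Start at +140.243°; shift −26.552° → +113.691°.
+113.691° already lies in (−180°, 180°].

+113.691°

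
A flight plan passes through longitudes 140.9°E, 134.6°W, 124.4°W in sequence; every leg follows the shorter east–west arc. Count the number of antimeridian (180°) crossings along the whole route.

1

Leg 1: +140.9° → -134.6°, shortest Δλ = 84.5° (east) — crosses 180°.
Leg 2: -134.6° → -124.4°, shortest Δλ = 10.2° (east) — does not cross 180°.
Total crossings: 1.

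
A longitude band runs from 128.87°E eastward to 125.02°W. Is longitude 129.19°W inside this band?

Band width going east from +128.87° to -125.02°: ((-125.02 − 128.87) mod 360) = 106.11°.
Offset of -129.19° east of the west edge: ((-129.19 − 128.87) mod 360) = 101.94°.
101.94° ≤ 106.11° ⇒ inside.

Yes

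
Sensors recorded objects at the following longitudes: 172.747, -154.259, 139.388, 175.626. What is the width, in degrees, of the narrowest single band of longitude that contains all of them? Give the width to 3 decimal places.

Sort the longitudes: -154.259°, +139.388°, +172.747°, +175.626°.
Eastward gaps between consecutive values (wrapping around): 293.647°, 33.359°, 2.879°, 30.115°.
Largest gap = 293.647° ⇒ minimal covering band is its complement: 360° − 293.647° = 66.353°.
Band runs from +139.388° eastward to -154.259°, crossing the antimeridian.

66.353°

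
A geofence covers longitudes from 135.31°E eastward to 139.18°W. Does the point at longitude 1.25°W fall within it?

No

Band width going east from +135.31° to -139.18°: ((-139.18 − 135.31) mod 360) = 85.51°.
Offset of -1.25° east of the west edge: ((-1.25 − 135.31) mod 360) = 223.44°.
223.44° > 85.51° ⇒ outside.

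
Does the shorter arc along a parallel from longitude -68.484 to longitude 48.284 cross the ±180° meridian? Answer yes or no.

Signed shortest Δλ = ((48.284 − -68.484 + 180) mod 360) − 180 = 116.768°.
Going east by 116.768° from -68.484° reaches +48.284° without touching 180°.

No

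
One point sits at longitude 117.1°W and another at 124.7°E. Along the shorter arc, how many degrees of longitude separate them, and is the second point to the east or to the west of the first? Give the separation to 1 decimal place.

Raw difference: 124.7 − -117.1 = 241.8°.
Normalise into (−180°, 180°]: 241.8° − 360° = -118.2°.
Negative ⇒ the second point lies to the west; separation 118.2°.

118.2° west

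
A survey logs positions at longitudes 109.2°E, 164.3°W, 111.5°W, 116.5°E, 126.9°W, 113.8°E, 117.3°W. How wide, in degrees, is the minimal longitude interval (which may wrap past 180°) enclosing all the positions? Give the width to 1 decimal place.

Sort the longitudes: -164.3°, -126.9°, -117.3°, -111.5°, +109.2°, +113.8°, +116.5°.
Eastward gaps between consecutive values (wrapping around): 37.4°, 9.6°, 5.8°, 220.7°, 4.6°, 2.7°, 79.2°.
Largest gap = 220.7° ⇒ minimal covering band is its complement: 360° − 220.7° = 139.3°.
Band runs from +109.2° eastward to -111.5°, crossing the antimeridian.

139.3°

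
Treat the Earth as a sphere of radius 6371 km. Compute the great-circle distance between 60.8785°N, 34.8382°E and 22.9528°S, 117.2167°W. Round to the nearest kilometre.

Δλ = -117.2167 − 34.8382 = -152.0549°.
Δφ = -22.9528 − 60.8785 = -83.8313°.
a = sin²(Δφ/2) + cos φ₁ · cos φ₂ · sin²(Δλ/2) = 0.868277.
c = 2·atan2(√a, √(1−a)) = 2.39876 rad → d = 6371·c ≈ 15282.49 km.

15282 km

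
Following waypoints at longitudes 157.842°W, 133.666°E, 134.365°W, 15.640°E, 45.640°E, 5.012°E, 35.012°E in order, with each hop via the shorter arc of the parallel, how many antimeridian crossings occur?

Leg 1: -157.842° → +133.666°, shortest Δλ = -68.492° (west) — crosses 180°.
Leg 2: +133.666° → -134.365°, shortest Δλ = 91.969° (east) — crosses 180°.
Leg 3: -134.365° → +15.640°, shortest Δλ = 150.005° (east) — does not cross 180°.
Leg 4: +15.640° → +45.640°, shortest Δλ = 30.0° (east) — does not cross 180°.
Leg 5: +45.640° → +5.012°, shortest Δλ = -40.628° (west) — does not cross 180°.
Leg 6: +5.012° → +35.012°, shortest Δλ = 30.0° (east) — does not cross 180°.
Total crossings: 2.

2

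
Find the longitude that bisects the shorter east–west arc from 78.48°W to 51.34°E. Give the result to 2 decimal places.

13.57°W

Signed shortest Δλ from -78.48° to +51.34° is +129.82°.
Midpoint longitude = -78.48° + (+129.82°)/2 = -78.48° + 64.91° = -13.57°.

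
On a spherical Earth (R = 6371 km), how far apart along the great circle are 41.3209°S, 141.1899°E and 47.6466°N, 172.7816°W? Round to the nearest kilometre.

10881 km

Δλ = -172.7816 − 141.1899 = -313.9715°; wrapped into (−180°, 180°]: 46.0285°.
Δφ = 47.6466 − -41.3209 = 88.9675°.
a = sin²(Δφ/2) + cos φ₁ · cos φ₂ · sin²(Δλ/2) = 0.568327.
c = 2·atan2(√a, √(1−a)) = 1.70788 rad → d = 6371·c ≈ 10880.90 km.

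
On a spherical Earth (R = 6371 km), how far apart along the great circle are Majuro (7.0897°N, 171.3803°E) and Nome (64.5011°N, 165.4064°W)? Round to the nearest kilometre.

Δλ = -165.4064 − 171.3803 = -336.7867°; wrapped into (−180°, 180°]: 23.2133°.
Δφ = 64.5011 − 7.0897 = 57.4114°.
a = sin²(Δφ/2) + cos φ₁ · cos φ₂ · sin²(Δλ/2) = 0.247991.
c = 2·atan2(√a, √(1−a)) = 1.04255 rad → d = 6371·c ≈ 6642.09 km.

6642 km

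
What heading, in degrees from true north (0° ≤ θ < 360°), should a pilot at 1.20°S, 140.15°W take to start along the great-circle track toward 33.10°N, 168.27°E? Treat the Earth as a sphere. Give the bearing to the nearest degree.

310°

Δλ = 168.27 − -140.15 = 308.42°; wrapped into (−180°, 180°]: -51.58°.
θ = atan2( sin Δλ · cos φ₂ , cos φ₁ · sin φ₂ − sin φ₁ · cos φ₂ · cos Δλ )
  = atan2(-0.65633, 0.55688) = -49.686° → normalised to [0°, 360°): 310.314°.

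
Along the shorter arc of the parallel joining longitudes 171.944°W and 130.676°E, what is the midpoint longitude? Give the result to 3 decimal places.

Signed shortest Δλ from -171.944° to +130.676° is -57.380°.
Midpoint longitude = -171.944° + (-57.380°)/2 = -171.944° − 28.690° = -200.634°.
Normalise into (−180°, 180°]: +159.366°.
(The naïve average (-171.944 + +130.676)/2 = -20.634° is on the wrong side of the globe.)

159.366°E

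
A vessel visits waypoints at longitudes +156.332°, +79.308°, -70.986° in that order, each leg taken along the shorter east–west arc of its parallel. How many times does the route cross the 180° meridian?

Leg 1: +156.332° → +79.308°, shortest Δλ = -77.024° (west) — does not cross 180°.
Leg 2: +79.308° → -70.986°, shortest Δλ = -150.294° (west) — does not cross 180°.
Total crossings: 0.

0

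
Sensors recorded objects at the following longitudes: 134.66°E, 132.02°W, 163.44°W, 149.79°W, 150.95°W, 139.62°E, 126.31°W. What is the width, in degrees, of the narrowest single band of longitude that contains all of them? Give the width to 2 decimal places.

99.03°

Sort the longitudes: -163.44°, -150.95°, -149.79°, -132.02°, -126.31°, +134.66°, +139.62°.
Eastward gaps between consecutive values (wrapping around): 12.49°, 1.16°, 17.77°, 5.71°, 260.97°, 4.96°, 56.94°.
Largest gap = 260.97° ⇒ minimal covering band is its complement: 360° − 260.97° = 99.03°.
Band runs from +134.66° eastward to -126.31°, crossing the antimeridian.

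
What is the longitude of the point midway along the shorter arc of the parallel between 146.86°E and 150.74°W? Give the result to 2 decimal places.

178.06°E

Signed shortest Δλ from +146.86° to -150.74° is +62.40°.
Midpoint longitude = +146.86° + (+62.40°)/2 = +146.86° + 31.20° = +178.06°.
(The naïve average (+146.86 + -150.74)/2 = -1.94° is on the wrong side of the globe.)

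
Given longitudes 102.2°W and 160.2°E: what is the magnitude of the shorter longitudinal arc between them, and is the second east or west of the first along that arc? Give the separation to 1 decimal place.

97.6° west

Raw difference: 160.2 − -102.2 = 262.4°.
Normalise into (−180°, 180°]: 262.4° − 360° = -97.6°.
Negative ⇒ the second point lies to the west; separation 97.6°.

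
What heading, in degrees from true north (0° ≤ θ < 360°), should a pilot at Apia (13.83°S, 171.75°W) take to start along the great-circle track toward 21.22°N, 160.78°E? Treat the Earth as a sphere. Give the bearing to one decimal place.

Δλ = 160.78 − -171.75 = 332.53°; wrapped into (−180°, 180°]: -27.47°.
θ = atan2( sin Δλ · cos φ₂ , cos φ₁ · sin φ₂ − sin φ₁ · cos φ₂ · cos Δλ )
  = atan2(-0.43001, 0.54917) = -38.062° → normalised to [0°, 360°): 321.938°.

321.9°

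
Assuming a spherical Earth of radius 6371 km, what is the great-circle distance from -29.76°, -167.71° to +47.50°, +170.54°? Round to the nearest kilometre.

8862 km

Δλ = 170.54 − -167.71 = 338.25°; wrapped into (−180°, 180°]: -21.75°.
Δφ = 47.50 − -29.76 = 77.26°.
a = sin²(Δφ/2) + cos φ₁ · cos φ₂ · sin²(Δλ/2) = 0.410613.
c = 2·atan2(√a, √(1−a)) = 1.39106 rad → d = 6371·c ≈ 8862.41 km.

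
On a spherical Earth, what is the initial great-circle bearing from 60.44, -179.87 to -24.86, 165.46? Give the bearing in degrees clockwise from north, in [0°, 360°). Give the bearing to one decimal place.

Δλ = 165.46 − -179.87 = 345.33°; wrapped into (−180°, 180°]: -14.67°.
θ = atan2( sin Δλ · cos φ₂ , cos φ₁ · sin φ₂ − sin φ₁ · cos φ₂ · cos Δλ )
  = atan2(-0.22978, -0.97091) = -166.685° → normalised to [0°, 360°): 193.315°.

193.3°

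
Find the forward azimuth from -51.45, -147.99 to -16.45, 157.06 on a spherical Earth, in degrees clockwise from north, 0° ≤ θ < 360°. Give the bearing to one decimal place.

Δλ = 157.06 − -147.99 = 305.05°; wrapped into (−180°, 180°]: -54.95°.
θ = atan2( sin Δλ · cos φ₂ , cos φ₁ · sin φ₂ − sin φ₁ · cos φ₂ · cos Δλ )
  = atan2(-0.78514, 0.25427) = -72.055° → normalised to [0°, 360°): 287.945°.

287.9°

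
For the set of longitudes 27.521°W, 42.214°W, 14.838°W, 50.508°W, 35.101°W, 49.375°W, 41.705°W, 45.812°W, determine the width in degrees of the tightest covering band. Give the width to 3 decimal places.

Sort the longitudes: -50.508°, -49.375°, -45.812°, -42.214°, -41.705°, -35.101°, -27.521°, -14.838°.
Eastward gaps between consecutive values (wrapping around): 1.133°, 3.563°, 3.598°, 0.509°, 6.604°, 7.580°, 12.683°, 324.330°.
Largest gap = 324.330° ⇒ minimal covering band is its complement: 360° − 324.330° = 35.670°.
Band runs from -50.508° eastward to -14.838°.

35.670°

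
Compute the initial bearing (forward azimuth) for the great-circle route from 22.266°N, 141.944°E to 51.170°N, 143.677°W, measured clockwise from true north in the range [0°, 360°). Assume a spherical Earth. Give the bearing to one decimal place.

42.6°

Δλ = -143.677 − 141.944 = -285.621°; wrapped into (−180°, 180°]: 74.379°.
θ = atan2( sin Δλ · cos φ₂ , cos φ₁ · sin φ₂ − sin φ₁ · cos φ₂ · cos Δλ )
  = atan2(0.60385, 0.65695) = 42.589° → normalised to [0°, 360°): 42.589°.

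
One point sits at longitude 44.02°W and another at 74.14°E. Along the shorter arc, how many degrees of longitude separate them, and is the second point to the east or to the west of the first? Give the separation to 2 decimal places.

Raw difference: 74.14 − -44.02 = 118.16°.
Normalise into (−180°, 180°]: 118.16° stays 118.16°.
Positive ⇒ the second point lies to the east; separation 118.16°.

118.16° east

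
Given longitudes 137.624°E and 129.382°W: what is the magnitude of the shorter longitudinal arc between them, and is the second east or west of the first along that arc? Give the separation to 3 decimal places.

92.994° east

Raw difference: -129.382 − 137.624 = -267.006°.
Normalise into (−180°, 180°]: -267.006° + 360° = 92.994°.
Positive ⇒ the second point lies to the east; separation 92.994°.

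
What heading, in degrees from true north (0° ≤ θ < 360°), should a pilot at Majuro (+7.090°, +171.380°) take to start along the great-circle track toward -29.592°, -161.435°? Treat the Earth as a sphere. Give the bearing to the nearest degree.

Δλ = -161.435 − 171.380 = -332.815°; wrapped into (−180°, 180°]: 27.185°.
θ = atan2( sin Δλ · cos φ₂ , cos φ₁ · sin φ₂ − sin φ₁ · cos φ₂ · cos Δλ )
  = atan2(0.39727, -0.58552) = 145.843° → normalised to [0°, 360°): 145.843°.

146°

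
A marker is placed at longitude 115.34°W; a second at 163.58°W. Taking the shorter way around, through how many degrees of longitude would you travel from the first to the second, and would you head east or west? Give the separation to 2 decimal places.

48.24° west

Raw difference: -163.58 − -115.34 = -48.24°.
Normalise into (−180°, 180°]: -48.24° stays -48.24°.
Negative ⇒ the second point lies to the west; separation 48.24°.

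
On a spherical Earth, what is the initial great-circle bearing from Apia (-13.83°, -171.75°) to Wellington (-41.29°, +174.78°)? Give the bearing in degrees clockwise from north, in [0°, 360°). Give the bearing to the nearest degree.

201°

Δλ = 174.78 − -171.75 = 346.53°; wrapped into (−180°, 180°]: -13.47°.
θ = atan2( sin Δλ · cos φ₂ , cos φ₁ · sin φ₂ − sin φ₁ · cos φ₂ · cos Δλ )
  = atan2(-0.17502, -0.46607) = -159.417° → normalised to [0°, 360°): 200.583°.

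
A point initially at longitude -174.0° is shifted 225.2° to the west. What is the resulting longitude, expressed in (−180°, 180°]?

-39.2°

Start at -174.0°; shift −225.2° → -399.2°.
-399.2° lies outside (−180°, 180°]; add 360° → -39.2°.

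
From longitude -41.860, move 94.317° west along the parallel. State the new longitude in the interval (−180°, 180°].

-136.177°

Start at -41.860°; shift −94.317° → -136.177°.
-136.177° already lies in (−180°, 180°].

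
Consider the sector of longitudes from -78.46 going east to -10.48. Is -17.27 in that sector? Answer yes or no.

Band width going east from -78.46° to -10.48°: ((-10.48 − -78.46) mod 360) = 67.98°.
Offset of -17.27° east of the west edge: ((-17.27 − -78.46) mod 360) = 61.19°.
61.19° ≤ 67.98° ⇒ inside.

Yes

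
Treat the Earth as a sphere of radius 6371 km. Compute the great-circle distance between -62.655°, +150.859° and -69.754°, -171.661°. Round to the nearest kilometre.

Δλ = -171.661 − 150.859 = -322.520°; wrapped into (−180°, 180°]: 37.480°.
Δφ = -69.754 − -62.655 = -7.099°.
a = sin²(Δφ/2) + cos φ₁ · cos φ₂ · sin²(Δλ/2) = 0.020240.
c = 2·atan2(√a, √(1−a)) = 0.28550 rad → d = 6371·c ≈ 1818.95 km.

1819 km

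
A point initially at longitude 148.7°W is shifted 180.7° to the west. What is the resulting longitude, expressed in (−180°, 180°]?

30.6°E

Start at -148.7°; shift −180.7° → -329.4°.
-329.4° lies outside (−180°, 180°]; add 360° → +30.6°.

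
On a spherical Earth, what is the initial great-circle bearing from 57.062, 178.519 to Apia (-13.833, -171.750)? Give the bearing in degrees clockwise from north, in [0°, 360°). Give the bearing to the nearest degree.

170°

Δλ = -171.750 − 178.519 = -350.269°; wrapped into (−180°, 180°]: 9.731°.
θ = atan2( sin Δλ · cos φ₂ , cos φ₁ · sin φ₂ − sin φ₁ · cos φ₂ · cos Δλ )
  = atan2(0.16412, -0.93320) = 170.025° → normalised to [0°, 360°): 170.025°.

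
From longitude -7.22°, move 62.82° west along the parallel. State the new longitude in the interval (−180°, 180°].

-70.04°

Start at -7.22°; shift −62.82° → -70.04°.
-70.04° already lies in (−180°, 180°].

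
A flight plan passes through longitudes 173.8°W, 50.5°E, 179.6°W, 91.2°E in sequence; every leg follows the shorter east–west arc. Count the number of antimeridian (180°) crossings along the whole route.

3

Leg 1: -173.8° → +50.5°, shortest Δλ = -135.7° (west) — crosses 180°.
Leg 2: +50.5° → -179.6°, shortest Δλ = 129.9° (east) — crosses 180°.
Leg 3: -179.6° → +91.2°, shortest Δλ = -89.2° (west) — crosses 180°.
Total crossings: 3.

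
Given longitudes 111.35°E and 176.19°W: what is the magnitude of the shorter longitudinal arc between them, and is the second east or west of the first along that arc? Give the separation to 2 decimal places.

Raw difference: -176.19 − 111.35 = -287.54°.
Normalise into (−180°, 180°]: -287.54° + 360° = 72.46°.
Positive ⇒ the second point lies to the east; separation 72.46°.

72.46° east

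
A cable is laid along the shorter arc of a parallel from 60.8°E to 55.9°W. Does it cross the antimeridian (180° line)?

Signed shortest Δλ = ((-55.9 − 60.8 + 180) mod 360) − 180 = -116.7°.
Going west by 116.7° from +60.8° reaches -55.9° without touching 180°.

No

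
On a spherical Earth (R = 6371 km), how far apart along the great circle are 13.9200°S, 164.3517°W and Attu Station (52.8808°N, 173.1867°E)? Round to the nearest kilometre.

7733 km

Δλ = 173.1867 − -164.3517 = 337.5384°; wrapped into (−180°, 180°]: -22.4616°.
Δφ = 52.8808 − -13.9200 = 66.8008°.
a = sin²(Δφ/2) + cos φ₁ · cos φ₂ · sin²(Δλ/2) = 0.325254.
c = 2·atan2(√a, √(1−a)) = 1.21377 rad → d = 6371·c ≈ 7732.92 km.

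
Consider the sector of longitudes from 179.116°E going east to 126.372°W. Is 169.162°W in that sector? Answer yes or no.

Yes

Band width going east from +179.116° to -126.372°: ((-126.372 − 179.116) mod 360) = 54.512°.
Offset of -169.162° east of the west edge: ((-169.162 − 179.116) mod 360) = 11.722°.
11.722° ≤ 54.512° ⇒ inside.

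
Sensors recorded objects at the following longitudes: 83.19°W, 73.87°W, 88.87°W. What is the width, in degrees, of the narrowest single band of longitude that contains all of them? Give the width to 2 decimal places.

Sort the longitudes: -88.87°, -83.19°, -73.87°.
Eastward gaps between consecutive values (wrapping around): 5.68°, 9.32°, 345.00°.
Largest gap = 345.00° ⇒ minimal covering band is its complement: 360° − 345.00° = 15.00°.
Band runs from -88.87° eastward to -73.87°.

15.00°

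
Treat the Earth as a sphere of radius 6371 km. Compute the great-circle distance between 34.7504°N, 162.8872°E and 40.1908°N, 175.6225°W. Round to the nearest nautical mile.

1072 nmi

Δλ = -175.6225 − 162.8872 = -338.5097°; wrapped into (−180°, 180°]: 21.4903°.
Δφ = 40.1908 − 34.7504 = 5.4404°.
a = sin²(Δφ/2) + cos φ₁ · cos φ₂ · sin²(Δλ/2) = 0.024070.
c = 2·atan2(√a, √(1−a)) = 0.31155 rad → d = 6371·c ≈ 1984.86 km ≈ 1071.74 nmi.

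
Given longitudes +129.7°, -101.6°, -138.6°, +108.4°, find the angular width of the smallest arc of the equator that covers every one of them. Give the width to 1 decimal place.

Sort the longitudes: -138.6°, -101.6°, +108.4°, +129.7°.
Eastward gaps between consecutive values (wrapping around): 37.0°, 210.0°, 21.3°, 91.7°.
Largest gap = 210.0° ⇒ minimal covering band is its complement: 360° − 210.0° = 150.0°.
Band runs from +108.4° eastward to -101.6°, crossing the antimeridian.

150.0°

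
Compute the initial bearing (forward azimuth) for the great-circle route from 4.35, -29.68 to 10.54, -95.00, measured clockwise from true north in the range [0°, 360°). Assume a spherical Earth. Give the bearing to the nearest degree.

280°

Δλ = -95.00 − -29.68 = -65.32°.
θ = atan2( sin Δλ · cos φ₂ , cos φ₁ · sin φ₂ − sin φ₁ · cos φ₂ · cos Δλ )
  = atan2(-0.89332, 0.15126) = -80.390° → normalised to [0°, 360°): 279.610°.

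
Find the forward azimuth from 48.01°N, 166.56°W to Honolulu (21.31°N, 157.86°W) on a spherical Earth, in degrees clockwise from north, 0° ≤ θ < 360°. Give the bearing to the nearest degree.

162°

Δλ = -157.86 − -166.56 = 8.70°.
θ = atan2( sin Δλ · cos φ₂ , cos φ₁ · sin φ₂ − sin φ₁ · cos φ₂ · cos Δλ )
  = atan2(0.14092, -0.44135) = 162.292° → normalised to [0°, 360°): 162.292°.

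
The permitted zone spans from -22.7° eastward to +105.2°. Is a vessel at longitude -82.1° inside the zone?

Band width going east from -22.7° to +105.2°: ((105.2 − -22.7) mod 360) = 127.9°.
Offset of -82.1° east of the west edge: ((-82.1 − -22.7) mod 360) = 300.6°.
300.6° > 127.9° ⇒ outside.

No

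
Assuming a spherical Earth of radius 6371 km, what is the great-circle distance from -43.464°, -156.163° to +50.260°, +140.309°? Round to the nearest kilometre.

12097 km

Δλ = 140.309 − -156.163 = 296.472°; wrapped into (−180°, 180°]: -63.528°.
Δφ = 50.260 − -43.464 = 93.724°.
a = sin²(Δφ/2) + cos φ₁ · cos φ₂ · sin²(Δλ/2) = 0.661062.
c = 2·atan2(√a, √(1−a)) = 1.89877 rad → d = 6371·c ≈ 12097.05 km.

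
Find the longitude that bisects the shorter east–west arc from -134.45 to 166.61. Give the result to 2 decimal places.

-163.92°

Signed shortest Δλ from -134.45° to +166.61° is -58.94°.
Midpoint longitude = -134.45° + (-58.94°)/2 = -134.45° − 29.47° = -163.92°.
(The naïve average (-134.45 + +166.61)/2 = 16.08° is on the wrong side of the globe.)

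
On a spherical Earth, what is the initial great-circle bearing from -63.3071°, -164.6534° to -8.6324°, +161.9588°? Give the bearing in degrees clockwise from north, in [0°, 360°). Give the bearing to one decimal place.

Δλ = 161.9588 − -164.6534 = 326.6122°; wrapped into (−180°, 180°]: -33.3878°.
θ = atan2( sin Δλ · cos φ₂ , cos φ₁ · sin φ₂ − sin φ₁ · cos φ₂ · cos Δλ )
  = atan2(-0.54407, 0.67011) = -39.074° → normalised to [0°, 360°): 320.926°.

320.9°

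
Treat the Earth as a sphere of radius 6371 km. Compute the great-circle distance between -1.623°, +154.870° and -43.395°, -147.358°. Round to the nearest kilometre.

7338 km

Δλ = -147.358 − 154.870 = -302.228°; wrapped into (−180°, 180°]: 57.772°.
Δφ = -43.395 − -1.623 = -41.772°.
a = sin²(Δφ/2) + cos φ₁ · cos φ₂ · sin²(Δλ/2) = 0.296595.
c = 2·atan2(√a, √(1−a)) = 1.15184 rad → d = 6371·c ≈ 7338.35 km.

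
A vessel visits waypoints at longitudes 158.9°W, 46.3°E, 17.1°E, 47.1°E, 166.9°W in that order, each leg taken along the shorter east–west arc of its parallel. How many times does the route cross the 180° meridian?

Leg 1: -158.9° → +46.3°, shortest Δλ = -154.8° (west) — crosses 180°.
Leg 2: +46.3° → +17.1°, shortest Δλ = -29.2° (west) — does not cross 180°.
Leg 3: +17.1° → +47.1°, shortest Δλ = 30.0° (east) — does not cross 180°.
Leg 4: +47.1° → -166.9°, shortest Δλ = 146.0° (east) — crosses 180°.
Total crossings: 2.

2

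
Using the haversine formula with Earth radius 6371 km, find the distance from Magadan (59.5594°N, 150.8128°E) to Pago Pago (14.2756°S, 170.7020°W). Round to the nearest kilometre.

Δλ = -170.7020 − 150.8128 = -321.5148°; wrapped into (−180°, 180°]: 38.4852°.
Δφ = -14.2756 − 59.5594 = -73.8350°.
a = sin²(Δφ/2) + cos φ₁ · cos φ₂ · sin²(Δλ/2) = 0.414128.
c = 2·atan2(√a, √(1−a)) = 1.39820 rad → d = 6371·c ≈ 8907.91 km.

8908 km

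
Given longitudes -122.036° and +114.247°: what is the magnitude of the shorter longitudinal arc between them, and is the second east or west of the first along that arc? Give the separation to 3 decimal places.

Raw difference: 114.247 − -122.036 = 236.283°.
Normalise into (−180°, 180°]: 236.283° − 360° = -123.717°.
Negative ⇒ the second point lies to the west; separation 123.717°.

123.717° west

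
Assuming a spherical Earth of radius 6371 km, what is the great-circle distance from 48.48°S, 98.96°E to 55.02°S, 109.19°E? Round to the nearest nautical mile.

546 nmi

Δλ = 109.19 − 98.96 = 10.23°.
Δφ = -55.02 − -48.48 = -6.54°.
a = sin²(Δφ/2) + cos φ₁ · cos φ₂ · sin²(Δλ/2) = 0.006274.
c = 2·atan2(√a, √(1−a)) = 0.15859 rad → d = 6371·c ≈ 1010.36 km ≈ 545.55 nmi.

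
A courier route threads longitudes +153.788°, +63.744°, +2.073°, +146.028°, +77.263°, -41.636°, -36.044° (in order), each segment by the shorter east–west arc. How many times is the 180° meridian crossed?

0

Leg 1: +153.788° → +63.744°, shortest Δλ = -90.044° (west) — does not cross 180°.
Leg 2: +63.744° → +2.073°, shortest Δλ = -61.671° (west) — does not cross 180°.
Leg 3: +2.073° → +146.028°, shortest Δλ = 143.955° (east) — does not cross 180°.
Leg 4: +146.028° → +77.263°, shortest Δλ = -68.765° (west) — does not cross 180°.
Leg 5: +77.263° → -41.636°, shortest Δλ = -118.899° (west) — does not cross 180°.
Leg 6: -41.636° → -36.044°, shortest Δλ = 5.592° (east) — does not cross 180°.
Total crossings: 0.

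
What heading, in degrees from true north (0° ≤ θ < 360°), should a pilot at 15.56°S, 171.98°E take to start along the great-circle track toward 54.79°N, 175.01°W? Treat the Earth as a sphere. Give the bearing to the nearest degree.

8°

Δλ = -175.01 − 171.98 = -346.99°; wrapped into (−180°, 180°]: 13.01°.
θ = atan2( sin Δλ · cos φ₂ , cos φ₁ · sin φ₂ − sin φ₁ · cos φ₂ · cos Δλ )
  = atan2(0.12980, 0.93779) = 7.880° → normalised to [0°, 360°): 7.880°.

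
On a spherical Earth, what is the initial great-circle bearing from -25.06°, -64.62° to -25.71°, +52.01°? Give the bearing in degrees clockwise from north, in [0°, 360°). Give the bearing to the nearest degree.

Δλ = 52.01 − -64.62 = 116.63°.
θ = atan2( sin Δλ · cos φ₂ , cos φ₁ · sin φ₂ − sin φ₁ · cos φ₂ · cos Δλ )
  = atan2(0.80542, -0.56404) = 125.004° → normalised to [0°, 360°): 125.004°.

125°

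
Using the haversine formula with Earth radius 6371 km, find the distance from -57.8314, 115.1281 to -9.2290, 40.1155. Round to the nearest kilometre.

Δλ = 40.1155 − 115.1281 = -75.0126°.
Δφ = -9.2290 − -57.8314 = 48.6024°.
a = sin²(Δφ/2) + cos φ₁ · cos φ₂ · sin²(Δλ/2) = 0.364168.
c = 2·atan2(√a, √(1−a)) = 1.29568 rad → d = 6371·c ≈ 8254.75 km.

8255 km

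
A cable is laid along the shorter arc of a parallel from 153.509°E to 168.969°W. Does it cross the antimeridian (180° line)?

Yes

Naïve |-168.969 − 153.509| = 322.478° > 180°, so the shorter arc goes the other way round — across 180°.
Signed shortest Δλ = ((-168.969 − 153.509 + 180) mod 360) − 180 = 37.522°.
Going east by 37.522° from +153.509° passes through 180° before reaching -168.969°.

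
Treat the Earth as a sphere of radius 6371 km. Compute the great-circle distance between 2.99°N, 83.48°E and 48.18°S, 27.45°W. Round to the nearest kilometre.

11794 km

Δλ = -27.45 − 83.48 = -110.93°.
Δφ = -48.18 − 2.99 = -51.17°.
a = sin²(Δφ/2) + cos φ₁ · cos φ₂ · sin²(Δλ/2) = 0.638373.
c = 2·atan2(√a, √(1−a)) = 1.85120 rad → d = 6371·c ≈ 11794.01 km.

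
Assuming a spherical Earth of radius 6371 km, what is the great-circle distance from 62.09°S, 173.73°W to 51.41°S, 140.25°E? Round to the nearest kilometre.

Δλ = 140.25 − -173.73 = 313.98°; wrapped into (−180°, 180°]: -46.02°.
Δφ = -51.41 − -62.09 = 10.68°.
a = sin²(Δφ/2) + cos φ₁ · cos φ₂ · sin²(Δλ/2) = 0.053272.
c = 2·atan2(√a, √(1−a)) = 0.46582 rad → d = 6371·c ≈ 2967.71 km.

2968 km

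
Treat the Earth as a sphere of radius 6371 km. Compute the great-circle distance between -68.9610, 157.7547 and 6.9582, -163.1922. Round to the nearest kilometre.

Δλ = -163.1922 − 157.7547 = -320.9469°; wrapped into (−180°, 180°]: 39.0531°.
Δφ = 6.9582 − -68.9610 = 75.9192°.
a = sin²(Δφ/2) + cos φ₁ · cos φ₂ · sin²(Δλ/2) = 0.418167.
c = 2·atan2(√a, √(1−a)) = 1.40639 rad → d = 6371·c ≈ 8960.12 km.

8960 km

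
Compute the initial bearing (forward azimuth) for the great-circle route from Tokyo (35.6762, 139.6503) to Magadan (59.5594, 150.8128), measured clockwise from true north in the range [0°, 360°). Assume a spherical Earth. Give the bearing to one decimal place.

13.4°

Δλ = 150.8128 − 139.6503 = 11.1625°.
θ = atan2( sin Δλ · cos φ₂ , cos φ₁ · sin φ₂ − sin φ₁ · cos φ₂ · cos Δλ )
  = atan2(0.09808, 0.41046) = 13.439° → normalised to [0°, 360°): 13.439°.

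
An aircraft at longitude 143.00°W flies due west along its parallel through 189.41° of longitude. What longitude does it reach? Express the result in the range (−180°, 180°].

27.59°E

Start at -143.00°; shift −189.41° → -332.41°.
-332.41° lies outside (−180°, 180°]; add 360° → +27.59°.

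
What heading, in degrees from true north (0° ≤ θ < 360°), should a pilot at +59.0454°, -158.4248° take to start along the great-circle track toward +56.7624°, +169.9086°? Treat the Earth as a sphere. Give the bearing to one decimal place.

Δλ = 169.9086 − -158.4248 = 328.3334°; wrapped into (−180°, 180°]: -31.6666°.
θ = atan2( sin Δλ · cos φ₂ , cos φ₁ · sin φ₂ − sin φ₁ · cos φ₂ · cos Δλ )
  = atan2(-0.28775, 0.03015) = -84.019° → normalised to [0°, 360°): 275.981°.

276.0°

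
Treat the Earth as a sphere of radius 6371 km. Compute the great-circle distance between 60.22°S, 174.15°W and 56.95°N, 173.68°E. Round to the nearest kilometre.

Δλ = 173.68 − -174.15 = 347.83°; wrapped into (−180°, 180°]: -12.17°.
Δφ = 56.95 − -60.22 = 117.17°.
a = sin²(Δφ/2) + cos φ₁ · cos φ₂ · sin²(Δλ/2) = 0.731360.
c = 2·atan2(√a, √(1−a)) = 2.05186 rad → d = 6371·c ≈ 13072.38 km.

13072 km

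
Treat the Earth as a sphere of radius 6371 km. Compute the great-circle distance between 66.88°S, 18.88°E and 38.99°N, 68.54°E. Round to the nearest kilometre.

Δλ = 68.54 − 18.88 = 49.66°.
Δφ = 38.99 − -66.88 = 105.87°.
a = sin²(Δφ/2) + cos φ₁ · cos φ₂ · sin²(Δλ/2) = 0.690546.
c = 2·atan2(√a, √(1−a)) = 1.96177 rad → d = 6371·c ≈ 12498.45 km.

12498 km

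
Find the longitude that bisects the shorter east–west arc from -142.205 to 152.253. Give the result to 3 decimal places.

Signed shortest Δλ from -142.205° to +152.253° is -65.542°.
Midpoint longitude = -142.205° + (-65.542°)/2 = -142.205° − 32.771° = -174.976°.
(The naïve average (-142.205 + +152.253)/2 = 5.024° is on the wrong side of the globe.)

-174.976°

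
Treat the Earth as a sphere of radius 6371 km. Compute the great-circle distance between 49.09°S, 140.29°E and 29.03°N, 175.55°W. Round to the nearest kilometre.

9727 km

Δλ = -175.55 − 140.29 = -315.84°; wrapped into (−180°, 180°]: 44.16°.
Δφ = 29.03 − -49.09 = 78.12°.
a = sin²(Δφ/2) + cos φ₁ · cos φ₂ · sin²(Δλ/2) = 0.477978.
c = 2·atan2(√a, √(1−a)) = 1.52674 rad → d = 6371·c ≈ 9726.84 km.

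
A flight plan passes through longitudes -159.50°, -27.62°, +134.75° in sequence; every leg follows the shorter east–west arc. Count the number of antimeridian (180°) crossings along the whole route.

Leg 1: -159.50° → -27.62°, shortest Δλ = 131.88° (east) — does not cross 180°.
Leg 2: -27.62° → +134.75°, shortest Δλ = 162.37° (east) — does not cross 180°.
Total crossings: 0.

0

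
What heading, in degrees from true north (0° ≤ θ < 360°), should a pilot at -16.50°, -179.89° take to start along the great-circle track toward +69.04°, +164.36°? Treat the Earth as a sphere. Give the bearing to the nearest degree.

Δλ = 164.36 − -179.89 = 344.25°; wrapped into (−180°, 180°]: -15.75°.
θ = atan2( sin Δλ · cos φ₂ , cos φ₁ · sin φ₂ − sin φ₁ · cos φ₂ · cos Δλ )
  = atan2(-0.09710, 0.99316) = -5.584° → normalised to [0°, 360°): 354.416°.

354°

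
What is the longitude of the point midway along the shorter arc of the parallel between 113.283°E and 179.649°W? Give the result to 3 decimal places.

146.817°E

Signed shortest Δλ from +113.283° to -179.649° is +67.068°.
Midpoint longitude = +113.283° + (+67.068°)/2 = +113.283° + 33.534° = +146.817°.
(The naïve average (+113.283 + -179.649)/2 = -33.183° is on the wrong side of the globe.)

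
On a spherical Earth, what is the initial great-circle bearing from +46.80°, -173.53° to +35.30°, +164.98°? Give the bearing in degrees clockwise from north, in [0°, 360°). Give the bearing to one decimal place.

Δλ = 164.98 − -173.53 = 338.51°; wrapped into (−180°, 180°]: -21.49°.
θ = atan2( sin Δλ · cos φ₂ , cos φ₁ · sin φ₂ − sin φ₁ · cos φ₂ · cos Δλ )
  = atan2(-0.29898, -0.15801) = -117.856° → normalised to [0°, 360°): 242.144°.

242.1°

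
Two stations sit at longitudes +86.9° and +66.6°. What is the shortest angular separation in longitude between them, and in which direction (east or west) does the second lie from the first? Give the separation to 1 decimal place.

20.3° west

Raw difference: 66.6 − 86.9 = -20.3°.
Normalise into (−180°, 180°]: -20.3° stays -20.3°.
Negative ⇒ the second point lies to the west; separation 20.3°.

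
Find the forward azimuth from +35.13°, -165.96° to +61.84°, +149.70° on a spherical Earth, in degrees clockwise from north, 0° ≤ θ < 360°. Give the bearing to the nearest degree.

Δλ = 149.70 − -165.96 = 315.66°; wrapped into (−180°, 180°]: -44.34°.
θ = atan2( sin Δλ · cos φ₂ , cos φ₁ · sin φ₂ − sin φ₁ · cos φ₂ · cos Δλ )
  = atan2(-0.32984, 0.52682) = -32.051° → normalised to [0°, 360°): 327.949°.

328°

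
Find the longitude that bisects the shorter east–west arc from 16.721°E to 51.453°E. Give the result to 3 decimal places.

34.087°E

Signed shortest Δλ from +16.721° to +51.453° is +34.732°.
Midpoint longitude = +16.721° + (+34.732°)/2 = +16.721° + 17.366° = +34.087°.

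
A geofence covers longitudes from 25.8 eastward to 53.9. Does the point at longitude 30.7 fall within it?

Band width going east from +25.8° to +53.9°: ((53.9 − 25.8) mod 360) = 28.1°.
Offset of +30.7° east of the west edge: ((30.7 − 25.8) mod 360) = 4.9°.
4.9° ≤ 28.1° ⇒ inside.

Yes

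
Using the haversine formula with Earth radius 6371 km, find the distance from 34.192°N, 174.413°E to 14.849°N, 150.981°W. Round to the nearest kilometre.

4077 km

Δλ = -150.981 − 174.413 = -325.394°; wrapped into (−180°, 180°]: 34.606°.
Δφ = 14.849 − 34.192 = -19.343°.
a = sin²(Δφ/2) + cos φ₁ · cos φ₂ · sin²(Δλ/2) = 0.098952.
c = 2·atan2(√a, √(1−a)) = 0.64000 rad → d = 6371·c ≈ 4077.43 km.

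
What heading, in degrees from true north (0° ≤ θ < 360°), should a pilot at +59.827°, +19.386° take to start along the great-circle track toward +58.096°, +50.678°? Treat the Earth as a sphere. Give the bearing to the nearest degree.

82°

Δλ = 50.678 − 19.386 = 31.292°.
θ = atan2( sin Δλ · cos φ₂ , cos φ₁ · sin φ₂ − sin φ₁ · cos φ₂ · cos Δλ )
  = atan2(0.27450, 0.03626) = 82.476° → normalised to [0°, 360°): 82.476°.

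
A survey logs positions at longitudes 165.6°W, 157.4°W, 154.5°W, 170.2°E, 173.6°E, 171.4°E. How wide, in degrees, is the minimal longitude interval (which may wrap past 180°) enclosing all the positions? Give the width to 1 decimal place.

Sort the longitudes: -165.6°, -157.4°, -154.5°, +170.2°, +171.4°, +173.6°.
Eastward gaps between consecutive values (wrapping around): 8.2°, 2.9°, 324.7°, 1.2°, 2.2°, 20.8°.
Largest gap = 324.7° ⇒ minimal covering band is its complement: 360° − 324.7° = 35.3°.
Band runs from +170.2° eastward to -154.5°, crossing the antimeridian.

35.3°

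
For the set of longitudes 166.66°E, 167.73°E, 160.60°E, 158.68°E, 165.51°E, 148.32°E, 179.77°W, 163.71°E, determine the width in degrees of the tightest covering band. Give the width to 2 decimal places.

31.91°

Sort the longitudes: -179.77°, +148.32°, +158.68°, +160.60°, +163.71°, +165.51°, +166.66°, +167.73°.
Eastward gaps between consecutive values (wrapping around): 328.09°, 10.36°, 1.92°, 3.11°, 1.80°, 1.15°, 1.07°, 12.50°.
Largest gap = 328.09° ⇒ minimal covering band is its complement: 360° − 328.09° = 31.91°.
Band runs from +148.32° eastward to -179.77°, crossing the antimeridian.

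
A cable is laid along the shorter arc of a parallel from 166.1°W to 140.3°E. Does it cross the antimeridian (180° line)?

Naïve |140.3 − -166.1| = 306.4° > 180°, so the shorter arc goes the other way round — across 180°.
Signed shortest Δλ = ((140.3 − -166.1 + 180) mod 360) − 180 = -53.6°.
Going west by 53.6° from -166.1° passes through 180° before reaching +140.3°.

Yes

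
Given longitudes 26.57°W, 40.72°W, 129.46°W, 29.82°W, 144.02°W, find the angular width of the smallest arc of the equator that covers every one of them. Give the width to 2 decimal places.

117.45°

Sort the longitudes: -144.02°, -129.46°, -40.72°, -29.82°, -26.57°.
Eastward gaps between consecutive values (wrapping around): 14.56°, 88.74°, 10.90°, 3.25°, 242.55°.
Largest gap = 242.55° ⇒ minimal covering band is its complement: 360° − 242.55° = 117.45°.
Band runs from -144.02° eastward to -26.57°.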